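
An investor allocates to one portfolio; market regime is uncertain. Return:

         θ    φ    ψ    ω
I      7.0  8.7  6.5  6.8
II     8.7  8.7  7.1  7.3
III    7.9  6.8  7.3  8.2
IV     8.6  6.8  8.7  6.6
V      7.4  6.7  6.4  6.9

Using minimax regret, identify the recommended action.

Column bests: θ=8.7, φ=8.7, ψ=8.7, ω=8.2.
I regrets: 1.7, 0.0, 2.2, 1.4 → max 2.2
II regrets: 0.0, 0.0, 1.6, 0.9 → max 1.6
III regrets: 0.8, 1.9, 1.4, 0.0 → max 1.9
IV regrets: 0.1, 1.9, 0.0, 1.6 → max 1.9
V regrets: 1.3, 2.0, 2.3, 1.3 → max 2.3
Smallest max regret = 1.6 → II.

II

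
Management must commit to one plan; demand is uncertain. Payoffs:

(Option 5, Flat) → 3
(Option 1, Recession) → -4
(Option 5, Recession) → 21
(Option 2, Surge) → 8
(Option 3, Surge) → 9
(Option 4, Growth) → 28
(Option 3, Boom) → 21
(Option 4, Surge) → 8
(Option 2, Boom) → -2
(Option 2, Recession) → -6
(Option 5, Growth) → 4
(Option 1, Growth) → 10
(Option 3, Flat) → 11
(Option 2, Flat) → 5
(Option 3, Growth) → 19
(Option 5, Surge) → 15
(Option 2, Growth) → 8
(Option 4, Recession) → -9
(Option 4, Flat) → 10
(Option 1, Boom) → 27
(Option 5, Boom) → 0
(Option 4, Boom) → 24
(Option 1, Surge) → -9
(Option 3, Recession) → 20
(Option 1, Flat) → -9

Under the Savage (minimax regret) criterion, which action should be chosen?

Option 3

Column bests: Recession=21, Flat=11, Growth=28, Boom=27, Surge=15.
Option 1 regrets: 25, 20, 18, 0, 24 → max 25
Option 2 regrets: 27, 6, 20, 29, 7 → max 29
Option 3 regrets: 1, 0, 9, 6, 6 → max 9
Option 4 regrets: 30, 1, 0, 3, 7 → max 30
Option 5 regrets: 0, 8, 24, 27, 0 → max 27
Smallest max regret = 9 → Option 3.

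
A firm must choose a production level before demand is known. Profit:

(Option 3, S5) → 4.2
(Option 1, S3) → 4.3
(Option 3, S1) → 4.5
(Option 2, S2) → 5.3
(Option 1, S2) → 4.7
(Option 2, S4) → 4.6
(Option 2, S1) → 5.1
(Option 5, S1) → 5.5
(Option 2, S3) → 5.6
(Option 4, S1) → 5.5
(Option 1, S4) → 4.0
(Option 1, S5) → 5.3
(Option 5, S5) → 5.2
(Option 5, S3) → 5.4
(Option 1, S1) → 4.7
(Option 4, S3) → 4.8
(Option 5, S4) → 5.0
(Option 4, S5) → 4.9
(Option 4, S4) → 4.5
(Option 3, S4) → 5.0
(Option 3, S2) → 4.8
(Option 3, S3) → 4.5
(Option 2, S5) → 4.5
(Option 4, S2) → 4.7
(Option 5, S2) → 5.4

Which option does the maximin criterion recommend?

Option 5

Row minima: Option 1=4.0, Option 2=4.5, Option 3=4.2, Option 4=4.5, Option 5=5.0
Best worst-case = 5.0 → Option 5.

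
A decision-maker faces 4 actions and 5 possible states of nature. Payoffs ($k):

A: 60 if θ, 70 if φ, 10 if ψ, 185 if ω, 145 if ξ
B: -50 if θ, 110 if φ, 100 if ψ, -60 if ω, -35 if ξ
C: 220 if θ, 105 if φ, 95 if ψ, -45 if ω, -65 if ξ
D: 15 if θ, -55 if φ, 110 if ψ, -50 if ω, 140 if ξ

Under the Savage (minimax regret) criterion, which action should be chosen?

A

Column bests: θ=220, φ=110, ψ=110, ω=185, ξ=145.
A regrets: 160, 40, 100, 0, 0 → max 160
B regrets: 270, 0, 10, 245, 180 → max 270
C regrets: 0, 5, 15, 230, 210 → max 230
D regrets: 205, 165, 0, 235, 5 → max 235
Smallest max regret = 160 → A.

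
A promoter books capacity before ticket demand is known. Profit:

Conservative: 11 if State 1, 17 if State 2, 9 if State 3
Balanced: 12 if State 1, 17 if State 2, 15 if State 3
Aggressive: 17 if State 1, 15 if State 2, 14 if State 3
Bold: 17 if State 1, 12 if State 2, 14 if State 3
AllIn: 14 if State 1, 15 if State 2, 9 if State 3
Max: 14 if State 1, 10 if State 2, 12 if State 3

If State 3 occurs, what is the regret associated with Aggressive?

1

Best payoff under State 3 is 15.
Regret = 15 − 14 = 1.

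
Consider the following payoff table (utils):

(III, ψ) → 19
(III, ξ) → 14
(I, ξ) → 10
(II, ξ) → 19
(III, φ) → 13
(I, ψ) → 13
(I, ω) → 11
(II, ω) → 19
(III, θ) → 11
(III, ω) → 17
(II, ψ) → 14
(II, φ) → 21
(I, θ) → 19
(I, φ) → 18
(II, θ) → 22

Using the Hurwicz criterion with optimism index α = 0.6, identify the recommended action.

II

I: 0.6·19 + 0.4·10 = 15.4
II: 0.6·22 + 0.4·14 = 18.8
III: 0.6·19 + 0.4·11 = 15.8
Highest Hurwicz score = 18.8 → II.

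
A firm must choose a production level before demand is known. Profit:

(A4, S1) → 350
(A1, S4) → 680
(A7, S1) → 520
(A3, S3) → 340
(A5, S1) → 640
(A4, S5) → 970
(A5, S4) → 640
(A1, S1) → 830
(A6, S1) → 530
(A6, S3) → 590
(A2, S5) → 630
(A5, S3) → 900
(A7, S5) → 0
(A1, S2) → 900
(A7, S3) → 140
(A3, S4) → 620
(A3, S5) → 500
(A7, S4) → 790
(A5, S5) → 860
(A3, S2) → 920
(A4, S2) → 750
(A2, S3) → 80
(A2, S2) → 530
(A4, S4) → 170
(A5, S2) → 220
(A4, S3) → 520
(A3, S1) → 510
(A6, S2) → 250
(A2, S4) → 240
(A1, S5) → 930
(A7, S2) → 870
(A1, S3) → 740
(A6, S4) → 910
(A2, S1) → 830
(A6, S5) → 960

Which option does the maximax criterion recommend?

A4

Row maxima: A1=930, A2=830, A3=920, A4=970, A5=900, A6=960, A7=870
Best best-case = 970 → A4.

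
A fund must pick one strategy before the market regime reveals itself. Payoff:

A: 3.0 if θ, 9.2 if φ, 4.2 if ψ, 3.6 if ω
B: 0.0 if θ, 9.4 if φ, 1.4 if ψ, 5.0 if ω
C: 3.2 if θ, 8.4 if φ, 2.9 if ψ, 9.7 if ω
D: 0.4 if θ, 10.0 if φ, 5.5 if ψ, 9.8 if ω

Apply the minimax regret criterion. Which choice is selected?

C

Column bests: θ=3.2, φ=10.0, ψ=5.5, ω=9.8.
A regrets: 0.2, 0.8, 1.3, 6.2 → max 6.2
B regrets: 3.2, 0.6, 4.1, 4.8 → max 4.8
C regrets: 0.0, 1.6, 2.6, 0.1 → max 2.6
D regrets: 2.8, 0.0, 0.0, 0.0 → max 2.8
Smallest max regret = 2.6 → C.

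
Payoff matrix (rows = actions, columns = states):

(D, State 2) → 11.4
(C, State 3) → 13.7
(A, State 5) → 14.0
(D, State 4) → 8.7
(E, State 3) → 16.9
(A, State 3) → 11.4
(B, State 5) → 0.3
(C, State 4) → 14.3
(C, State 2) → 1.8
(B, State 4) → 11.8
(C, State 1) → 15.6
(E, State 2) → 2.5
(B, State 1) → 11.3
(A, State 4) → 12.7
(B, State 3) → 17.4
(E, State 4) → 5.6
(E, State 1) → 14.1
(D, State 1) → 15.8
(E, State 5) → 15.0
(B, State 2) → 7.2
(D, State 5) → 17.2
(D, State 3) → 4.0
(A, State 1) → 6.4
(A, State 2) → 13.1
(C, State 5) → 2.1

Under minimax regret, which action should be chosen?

A

Column bests: State 1=15.8, State 2=13.1, State 3=17.4, State 4=14.3, State 5=17.2.
A regrets: 9.4, 0.0, 6.0, 1.6, 3.2 → max 9.4
B regrets: 4.5, 5.9, 0.0, 2.5, 16.9 → max 16.9
C regrets: 0.2, 11.3, 3.7, 0.0, 15.1 → max 15.1
D regrets: 0.0, 1.7, 13.4, 5.6, 0.0 → max 13.4
E regrets: 1.7, 10.6, 0.5, 8.7, 2.2 → max 10.6
Smallest max regret = 9.4 → A.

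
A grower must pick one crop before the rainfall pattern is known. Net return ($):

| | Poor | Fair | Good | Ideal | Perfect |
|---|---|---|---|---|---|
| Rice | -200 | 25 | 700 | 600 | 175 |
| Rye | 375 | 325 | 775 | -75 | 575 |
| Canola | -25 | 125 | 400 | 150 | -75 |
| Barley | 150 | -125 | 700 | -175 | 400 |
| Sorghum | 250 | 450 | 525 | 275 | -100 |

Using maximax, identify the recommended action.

Row maxima: Rice=700, Rye=775, Canola=400, Barley=700, Sorghum=525
Best best-case = 775 → Rye.

Rye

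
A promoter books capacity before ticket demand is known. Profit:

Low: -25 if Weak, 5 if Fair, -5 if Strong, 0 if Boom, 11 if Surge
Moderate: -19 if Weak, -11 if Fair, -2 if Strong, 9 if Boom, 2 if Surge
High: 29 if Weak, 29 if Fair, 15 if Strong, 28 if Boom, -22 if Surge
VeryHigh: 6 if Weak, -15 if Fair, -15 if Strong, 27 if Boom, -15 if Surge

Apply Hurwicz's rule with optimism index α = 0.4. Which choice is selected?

VeryHigh

Low: 0.4·11 + 0.6·(-25) = -10.6
Moderate: 0.4·9 + 0.6·(-19) = -7.8
High: 0.4·29 + 0.6·(-22) = -1.6
VeryHigh: 0.4·27 + 0.6·(-15) = 1.8
Highest Hurwicz score = 1.8 → VeryHigh.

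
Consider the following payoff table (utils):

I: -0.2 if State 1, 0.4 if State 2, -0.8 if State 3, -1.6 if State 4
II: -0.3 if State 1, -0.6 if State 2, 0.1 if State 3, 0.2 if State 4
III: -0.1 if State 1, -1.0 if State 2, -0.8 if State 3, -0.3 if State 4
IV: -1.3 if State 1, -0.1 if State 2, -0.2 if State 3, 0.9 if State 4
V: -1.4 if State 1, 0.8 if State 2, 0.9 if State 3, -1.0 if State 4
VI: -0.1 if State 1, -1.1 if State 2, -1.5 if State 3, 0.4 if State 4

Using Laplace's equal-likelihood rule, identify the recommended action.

II

Row averages: I=-0.55, II=-0.15, III=-0.55, IV=-0.175, V=-0.175, VI=-0.575
Highest average = -0.15 → II.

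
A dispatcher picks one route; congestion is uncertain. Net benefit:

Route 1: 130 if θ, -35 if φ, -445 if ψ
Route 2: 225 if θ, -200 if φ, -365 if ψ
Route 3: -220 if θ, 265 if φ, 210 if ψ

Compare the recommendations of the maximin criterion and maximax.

Row minima: Route 1=-445, Route 2=-365, Route 3=-220
Best worst-case = -220 → Route 3.
Row maxima: Route 1=130, Route 2=225, Route 3=265
Best best-case = 265 → Route 3.

maximin → Route 3; maximax → Route 3 (agree)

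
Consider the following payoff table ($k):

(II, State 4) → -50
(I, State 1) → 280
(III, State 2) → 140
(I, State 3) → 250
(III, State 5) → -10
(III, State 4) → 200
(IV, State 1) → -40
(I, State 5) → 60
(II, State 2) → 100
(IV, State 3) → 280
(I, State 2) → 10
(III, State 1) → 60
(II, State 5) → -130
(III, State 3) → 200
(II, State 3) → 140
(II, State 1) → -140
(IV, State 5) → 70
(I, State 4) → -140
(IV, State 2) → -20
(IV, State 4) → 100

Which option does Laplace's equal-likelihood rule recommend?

Row averages: I=92, II=-16, III=118, IV=78
Highest average = 118 → III.

III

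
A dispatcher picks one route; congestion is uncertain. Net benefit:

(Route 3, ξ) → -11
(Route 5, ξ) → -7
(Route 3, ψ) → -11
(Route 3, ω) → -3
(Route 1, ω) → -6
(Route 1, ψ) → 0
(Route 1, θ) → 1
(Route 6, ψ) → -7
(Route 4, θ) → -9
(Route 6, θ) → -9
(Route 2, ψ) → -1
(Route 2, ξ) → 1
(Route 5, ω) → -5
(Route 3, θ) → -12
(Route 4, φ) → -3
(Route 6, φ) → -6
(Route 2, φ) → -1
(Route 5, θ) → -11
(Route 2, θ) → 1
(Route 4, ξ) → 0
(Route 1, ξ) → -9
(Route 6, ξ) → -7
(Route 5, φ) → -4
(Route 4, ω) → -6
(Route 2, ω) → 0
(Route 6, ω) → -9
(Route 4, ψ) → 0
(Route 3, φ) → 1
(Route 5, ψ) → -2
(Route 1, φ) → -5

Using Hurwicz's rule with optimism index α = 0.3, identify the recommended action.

Route 2

Route 1: 0.3·1 + 0.7·(-9) = -6
Route 2: 0.3·1 + 0.7·(-1) = -0.4
Route 3: 0.3·1 + 0.7·(-12) = -8.1
Route 4: 0.3·0 + 0.7·(-9) = -6.3
Route 5: 0.3·(-2) + 0.7·(-11) = -8.3
Route 6: 0.3·(-6) + 0.7·(-9) = -8.1
Highest Hurwicz score = -0.4 → Route 2.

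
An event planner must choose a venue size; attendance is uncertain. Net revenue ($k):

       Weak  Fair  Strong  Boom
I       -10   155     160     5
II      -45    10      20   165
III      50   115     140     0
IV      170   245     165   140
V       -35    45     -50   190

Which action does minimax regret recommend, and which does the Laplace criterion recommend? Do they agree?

minimax regret → IV; laplace → IV (agree)

Column bests: Weak=170, Fair=245, Strong=165, Boom=190.
I regrets: 180, 90, 5, 185 → max 185
II regrets: 215, 235, 145, 25 → max 235
III regrets: 120, 130, 25, 190 → max 190
IV regrets: 0, 0, 0, 50 → max 50
V regrets: 205, 200, 215, 0 → max 215
Smallest max regret = 50 → IV.
Row averages: I=77.5, II=37.5, III=76.25, IV=180, V=37.5
Highest average = 180 → IV.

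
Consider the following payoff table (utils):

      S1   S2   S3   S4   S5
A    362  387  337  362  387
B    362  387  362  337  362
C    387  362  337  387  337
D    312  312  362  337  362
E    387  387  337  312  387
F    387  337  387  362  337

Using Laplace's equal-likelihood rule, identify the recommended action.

A

Row averages: A=367, B=362, C=362, D=337, E=362, F=362
Highest average = 367 → A.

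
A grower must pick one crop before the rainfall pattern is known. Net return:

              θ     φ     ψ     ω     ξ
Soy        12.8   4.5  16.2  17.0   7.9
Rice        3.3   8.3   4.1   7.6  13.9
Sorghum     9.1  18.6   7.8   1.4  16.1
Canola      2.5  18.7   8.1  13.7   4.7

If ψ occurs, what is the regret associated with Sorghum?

Best payoff under ψ is 16.2.
Regret = 16.2 − 7.8 = 8.4.

8.4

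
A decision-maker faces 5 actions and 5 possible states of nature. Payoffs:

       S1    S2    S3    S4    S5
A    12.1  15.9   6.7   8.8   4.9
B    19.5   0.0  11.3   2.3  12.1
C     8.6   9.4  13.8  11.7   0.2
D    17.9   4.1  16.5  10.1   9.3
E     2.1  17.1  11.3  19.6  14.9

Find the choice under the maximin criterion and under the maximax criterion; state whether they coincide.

maximin → A; maximax → E (disagree)

Row minima: A=4.9, B=0.0, C=0.2, D=4.1, E=2.1
Best worst-case = 4.9 → A.
Row maxima: A=15.9, B=19.5, C=13.8, D=17.9, E=19.6
Best best-case = 19.6 → E.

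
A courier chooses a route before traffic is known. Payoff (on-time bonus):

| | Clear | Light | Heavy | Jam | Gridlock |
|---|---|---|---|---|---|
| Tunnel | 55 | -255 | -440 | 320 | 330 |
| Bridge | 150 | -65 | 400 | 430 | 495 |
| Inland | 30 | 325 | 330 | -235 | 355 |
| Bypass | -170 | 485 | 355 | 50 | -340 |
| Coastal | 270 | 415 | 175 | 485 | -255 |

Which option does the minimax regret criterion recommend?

Bridge

Column bests: Clear=270, Light=485, Heavy=400, Jam=485, Gridlock=495.
Tunnel regrets: 215, 740, 840, 165, 165 → max 840
Bridge regrets: 120, 550, 0, 55, 0 → max 550
Inland regrets: 240, 160, 70, 720, 140 → max 720
Bypass regrets: 440, 0, 45, 435, 835 → max 835
Coastal regrets: 0, 70, 225, 0, 750 → max 750
Smallest max regret = 550 → Bridge.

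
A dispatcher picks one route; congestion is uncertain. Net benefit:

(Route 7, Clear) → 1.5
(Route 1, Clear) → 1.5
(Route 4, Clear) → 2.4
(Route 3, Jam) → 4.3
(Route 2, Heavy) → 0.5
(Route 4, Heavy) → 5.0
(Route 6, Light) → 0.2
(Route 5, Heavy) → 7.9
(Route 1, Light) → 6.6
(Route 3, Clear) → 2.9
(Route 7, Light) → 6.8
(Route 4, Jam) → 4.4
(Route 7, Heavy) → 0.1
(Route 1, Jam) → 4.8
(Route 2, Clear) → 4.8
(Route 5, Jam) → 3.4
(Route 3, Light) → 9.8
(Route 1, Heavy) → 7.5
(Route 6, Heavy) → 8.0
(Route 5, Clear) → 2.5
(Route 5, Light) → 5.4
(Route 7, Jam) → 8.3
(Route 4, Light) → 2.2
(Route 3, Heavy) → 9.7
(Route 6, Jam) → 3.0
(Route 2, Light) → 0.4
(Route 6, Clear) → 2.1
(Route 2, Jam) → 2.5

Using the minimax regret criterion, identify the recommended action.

Column bests: Clear=4.8, Light=9.8, Heavy=9.7, Jam=8.3.
Route 1 regrets: 3.3, 3.2, 2.2, 3.5 → max 3.5
Route 2 regrets: 0.0, 9.4, 9.2, 5.8 → max 9.4
Route 3 regrets: 1.9, 0.0, 0.0, 4.0 → max 4.0
Route 4 regrets: 2.4, 7.6, 4.7, 3.9 → max 7.6
Route 5 regrets: 2.3, 4.4, 1.8, 4.9 → max 4.9
Route 6 regrets: 2.7, 9.6, 1.7, 5.3 → max 9.6
Route 7 regrets: 3.3, 3.0, 9.6, 0.0 → max 9.6
Smallest max regret = 3.5 → Route 1.

Route 1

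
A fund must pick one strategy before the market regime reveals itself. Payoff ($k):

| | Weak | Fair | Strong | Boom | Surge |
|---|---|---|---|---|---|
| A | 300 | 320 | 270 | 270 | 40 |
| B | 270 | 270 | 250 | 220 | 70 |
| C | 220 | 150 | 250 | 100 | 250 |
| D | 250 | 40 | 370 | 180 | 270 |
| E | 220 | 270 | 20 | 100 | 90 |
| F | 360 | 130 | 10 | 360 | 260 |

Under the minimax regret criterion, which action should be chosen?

B

Column bests: Weak=360, Fair=320, Strong=370, Boom=360, Surge=270.
A regrets: 60, 0, 100, 90, 230 → max 230
B regrets: 90, 50, 120, 140, 200 → max 200
C regrets: 140, 170, 120, 260, 20 → max 260
D regrets: 110, 280, 0, 180, 0 → max 280
E regrets: 140, 50, 350, 260, 180 → max 350
F regrets: 0, 190, 360, 0, 10 → max 360
Smallest max regret = 200 → B.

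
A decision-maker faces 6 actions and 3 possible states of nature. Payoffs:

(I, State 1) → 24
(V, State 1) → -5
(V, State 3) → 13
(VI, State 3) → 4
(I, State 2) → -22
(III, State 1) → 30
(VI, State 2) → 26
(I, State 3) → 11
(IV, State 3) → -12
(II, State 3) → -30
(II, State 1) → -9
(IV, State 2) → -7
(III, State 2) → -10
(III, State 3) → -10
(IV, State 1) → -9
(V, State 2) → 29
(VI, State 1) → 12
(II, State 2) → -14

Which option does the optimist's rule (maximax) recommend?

Row maxima: I=24, II=-9, III=30, IV=-7, V=29, VI=26
Best best-case = 30 → III.

III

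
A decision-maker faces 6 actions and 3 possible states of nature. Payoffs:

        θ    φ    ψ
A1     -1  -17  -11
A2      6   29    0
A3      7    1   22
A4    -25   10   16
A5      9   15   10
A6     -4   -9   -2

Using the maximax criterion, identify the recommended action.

A2

Row maxima: A1=-1, A2=29, A3=22, A4=16, A5=15, A6=-2
Best best-case = 29 → A2.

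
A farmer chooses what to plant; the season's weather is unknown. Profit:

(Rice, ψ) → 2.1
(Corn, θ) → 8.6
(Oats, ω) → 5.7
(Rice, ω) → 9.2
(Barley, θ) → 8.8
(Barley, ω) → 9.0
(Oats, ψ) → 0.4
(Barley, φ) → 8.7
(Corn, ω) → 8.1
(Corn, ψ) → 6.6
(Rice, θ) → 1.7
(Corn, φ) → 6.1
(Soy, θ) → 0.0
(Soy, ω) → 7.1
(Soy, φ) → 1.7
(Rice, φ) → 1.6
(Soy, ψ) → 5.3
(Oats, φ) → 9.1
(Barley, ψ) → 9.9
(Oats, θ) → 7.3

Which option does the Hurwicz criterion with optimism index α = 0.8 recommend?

Barley

Rice: 0.8·9.2 + 0.2·1.6 = 7.68
Corn: 0.8·8.6 + 0.2·6.1 = 8.1
Oats: 0.8·9.1 + 0.2·0.4 = 7.36
Barley: 0.8·9.9 + 0.2·8.7 = 9.66
Soy: 0.8·7.1 + 0.2·0.0 = 5.68
Highest Hurwicz score = 9.66 → Barley.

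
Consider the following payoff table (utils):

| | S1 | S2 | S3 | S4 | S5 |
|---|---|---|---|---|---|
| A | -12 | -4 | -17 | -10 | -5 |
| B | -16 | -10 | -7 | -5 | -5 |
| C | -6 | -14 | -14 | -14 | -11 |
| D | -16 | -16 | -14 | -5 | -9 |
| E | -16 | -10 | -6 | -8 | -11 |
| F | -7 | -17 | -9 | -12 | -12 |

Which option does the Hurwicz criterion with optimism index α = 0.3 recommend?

A: 0.3·(-4) + 0.7·(-17) = -13.1
B: 0.3·(-5) + 0.7·(-16) = -12.7
C: 0.3·(-6) + 0.7·(-14) = -11.6
D: 0.3·(-5) + 0.7·(-16) = -12.7
E: 0.3·(-6) + 0.7·(-16) = -13
F: 0.3·(-7) + 0.7·(-17) = -14
Highest Hurwicz score = -11.6 → C.

C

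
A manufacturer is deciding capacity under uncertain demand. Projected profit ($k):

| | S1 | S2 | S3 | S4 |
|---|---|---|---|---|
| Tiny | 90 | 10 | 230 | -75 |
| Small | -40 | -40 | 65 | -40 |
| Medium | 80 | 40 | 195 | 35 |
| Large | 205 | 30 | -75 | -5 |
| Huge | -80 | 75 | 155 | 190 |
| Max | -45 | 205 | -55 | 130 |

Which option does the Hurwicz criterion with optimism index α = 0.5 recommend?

Medium

Tiny: 0.5·230 + 0.5·(-75) = 77.5
Small: 0.5·65 + 0.5·(-40) = 12.5
Medium: 0.5·195 + 0.5·35 = 115
Large: 0.5·205 + 0.5·(-75) = 65
Huge: 0.5·190 + 0.5·(-80) = 55
Max: 0.5·205 + 0.5·(-55) = 75
Highest Hurwicz score = 115 → Medium.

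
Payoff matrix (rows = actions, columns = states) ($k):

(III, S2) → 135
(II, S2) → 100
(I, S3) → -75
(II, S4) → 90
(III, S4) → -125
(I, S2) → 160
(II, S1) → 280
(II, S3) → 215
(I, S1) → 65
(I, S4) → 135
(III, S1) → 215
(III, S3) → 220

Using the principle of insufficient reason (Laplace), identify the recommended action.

Row averages: I=71.25, II=171.25, III=111.25
Highest average = 171.25 → II.

II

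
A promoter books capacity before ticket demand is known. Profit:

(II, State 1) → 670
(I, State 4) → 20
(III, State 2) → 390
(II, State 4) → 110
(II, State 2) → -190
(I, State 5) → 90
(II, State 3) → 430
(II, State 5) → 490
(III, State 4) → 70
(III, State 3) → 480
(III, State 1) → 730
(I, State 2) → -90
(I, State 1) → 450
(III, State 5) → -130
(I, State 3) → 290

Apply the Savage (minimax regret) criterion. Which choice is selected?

Column bests: State 1=730, State 2=390, State 3=480, State 4=110, State 5=490.
I regrets: 280, 480, 190, 90, 400 → max 480
II regrets: 60, 580, 50, 0, 0 → max 580
III regrets: 0, 0, 0, 40, 620 → max 620
Smallest max regret = 480 → I.

I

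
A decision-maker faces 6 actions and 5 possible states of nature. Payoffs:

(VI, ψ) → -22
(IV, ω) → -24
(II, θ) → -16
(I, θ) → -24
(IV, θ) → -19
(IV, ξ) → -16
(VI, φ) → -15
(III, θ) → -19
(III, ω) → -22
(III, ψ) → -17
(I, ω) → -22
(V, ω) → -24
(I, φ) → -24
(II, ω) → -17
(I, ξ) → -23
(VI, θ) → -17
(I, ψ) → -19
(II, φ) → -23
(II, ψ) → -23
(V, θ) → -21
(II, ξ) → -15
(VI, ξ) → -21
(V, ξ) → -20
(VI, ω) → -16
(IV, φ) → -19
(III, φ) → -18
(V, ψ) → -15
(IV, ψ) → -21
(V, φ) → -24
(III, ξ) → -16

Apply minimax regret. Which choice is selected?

III

Column bests: θ=-16, φ=-15, ψ=-15, ω=-16, ξ=-15.
I regrets: 8, 9, 4, 6, 8 → max 9
II regrets: 0, 8, 8, 1, 0 → max 8
III regrets: 3, 3, 2, 6, 1 → max 6
IV regrets: 3, 4, 6, 8, 1 → max 8
V regrets: 5, 9, 0, 8, 5 → max 9
VI regrets: 1, 0, 7, 0, 6 → max 7
Smallest max regret = 6 → III.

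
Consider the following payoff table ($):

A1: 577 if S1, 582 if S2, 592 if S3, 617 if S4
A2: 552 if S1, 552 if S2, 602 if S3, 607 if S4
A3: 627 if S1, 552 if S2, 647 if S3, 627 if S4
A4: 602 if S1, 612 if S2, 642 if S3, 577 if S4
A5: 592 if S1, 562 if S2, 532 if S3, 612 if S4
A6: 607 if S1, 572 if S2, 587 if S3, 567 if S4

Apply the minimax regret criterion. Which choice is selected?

A4

Column bests: S1=627, S2=612, S3=647, S4=627.
A1 regrets: 50, 30, 55, 10 → max 55
A2 regrets: 75, 60, 45, 20 → max 75
A3 regrets: 0, 60, 0, 0 → max 60
A4 regrets: 25, 0, 5, 50 → max 50
A5 regrets: 35, 50, 115, 15 → max 115
A6 regrets: 20, 40, 60, 60 → max 60
Smallest max regret = 50 → A4.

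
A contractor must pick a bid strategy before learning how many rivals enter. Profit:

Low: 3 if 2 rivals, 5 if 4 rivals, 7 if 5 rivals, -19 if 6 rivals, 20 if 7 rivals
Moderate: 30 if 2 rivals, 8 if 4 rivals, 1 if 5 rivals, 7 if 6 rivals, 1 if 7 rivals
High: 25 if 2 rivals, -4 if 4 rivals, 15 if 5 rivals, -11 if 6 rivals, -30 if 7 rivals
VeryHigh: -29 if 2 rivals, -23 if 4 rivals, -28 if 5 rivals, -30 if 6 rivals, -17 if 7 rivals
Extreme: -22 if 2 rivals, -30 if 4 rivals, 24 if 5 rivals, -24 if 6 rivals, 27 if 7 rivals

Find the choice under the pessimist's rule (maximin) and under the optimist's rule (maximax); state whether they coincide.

Row minima: Low=-19, Moderate=1, High=-30, VeryHigh=-30, Extreme=-30
Best worst-case = 1 → Moderate.
Row maxima: Low=20, Moderate=30, High=25, VeryHigh=-17, Extreme=27
Best best-case = 30 → Moderate.

maximin → Moderate; maximax → Moderate (agree)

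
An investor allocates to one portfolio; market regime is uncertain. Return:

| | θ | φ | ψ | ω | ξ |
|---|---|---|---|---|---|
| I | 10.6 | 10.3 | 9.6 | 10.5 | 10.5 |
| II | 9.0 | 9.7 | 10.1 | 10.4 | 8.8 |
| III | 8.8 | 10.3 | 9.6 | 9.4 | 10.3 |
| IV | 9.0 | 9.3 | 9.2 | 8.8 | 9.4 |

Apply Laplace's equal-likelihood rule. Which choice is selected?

I

Row averages: I=10.3, II=9.6, III=9.68, IV=9.14
Highest average = 10.3 → I.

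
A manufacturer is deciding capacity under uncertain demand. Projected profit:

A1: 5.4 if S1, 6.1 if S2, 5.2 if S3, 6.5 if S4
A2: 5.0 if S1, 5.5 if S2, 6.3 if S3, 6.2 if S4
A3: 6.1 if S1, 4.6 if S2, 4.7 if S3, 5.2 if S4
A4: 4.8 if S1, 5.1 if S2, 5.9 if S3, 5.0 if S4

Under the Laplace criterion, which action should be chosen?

Row averages: A1=5.8, A2=5.75, A3=5.15, A4=5.2
Highest average = 5.8 → A1.

A1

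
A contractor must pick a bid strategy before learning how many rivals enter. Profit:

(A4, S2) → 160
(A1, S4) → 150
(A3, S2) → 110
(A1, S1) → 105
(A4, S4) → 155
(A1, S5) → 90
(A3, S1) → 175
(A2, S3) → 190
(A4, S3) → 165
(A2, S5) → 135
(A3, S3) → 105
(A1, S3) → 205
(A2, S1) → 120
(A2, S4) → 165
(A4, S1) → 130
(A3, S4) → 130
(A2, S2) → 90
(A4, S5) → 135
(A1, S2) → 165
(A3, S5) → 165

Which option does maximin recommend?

A4

Row minima: A1=90, A2=90, A3=105, A4=130
Best worst-case = 130 → A4.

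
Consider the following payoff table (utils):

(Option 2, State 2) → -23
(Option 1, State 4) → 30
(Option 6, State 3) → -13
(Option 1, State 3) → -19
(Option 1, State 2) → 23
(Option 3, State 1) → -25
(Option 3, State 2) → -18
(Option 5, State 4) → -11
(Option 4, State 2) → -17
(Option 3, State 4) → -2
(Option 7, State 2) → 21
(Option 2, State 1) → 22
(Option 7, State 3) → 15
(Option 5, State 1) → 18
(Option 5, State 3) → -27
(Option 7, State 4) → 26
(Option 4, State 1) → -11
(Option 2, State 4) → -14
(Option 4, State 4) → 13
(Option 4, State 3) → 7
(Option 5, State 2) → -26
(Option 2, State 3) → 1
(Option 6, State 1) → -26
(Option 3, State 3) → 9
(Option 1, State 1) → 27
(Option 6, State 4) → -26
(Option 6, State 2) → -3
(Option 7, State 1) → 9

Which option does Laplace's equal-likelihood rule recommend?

Option 7

Row averages: Option 1=15.25, Option 2=-3.5, Option 3=-9, Option 4=-2, Option 5=-11.5, Option 6=-17, Option 7=17.75
Highest average = 17.75 → Option 7.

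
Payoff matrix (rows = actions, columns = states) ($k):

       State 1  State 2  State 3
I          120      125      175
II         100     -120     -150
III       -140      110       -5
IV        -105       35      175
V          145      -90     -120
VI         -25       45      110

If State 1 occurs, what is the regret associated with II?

Best payoff under State 1 is 145.
Regret = 145 − 100 = 45.

45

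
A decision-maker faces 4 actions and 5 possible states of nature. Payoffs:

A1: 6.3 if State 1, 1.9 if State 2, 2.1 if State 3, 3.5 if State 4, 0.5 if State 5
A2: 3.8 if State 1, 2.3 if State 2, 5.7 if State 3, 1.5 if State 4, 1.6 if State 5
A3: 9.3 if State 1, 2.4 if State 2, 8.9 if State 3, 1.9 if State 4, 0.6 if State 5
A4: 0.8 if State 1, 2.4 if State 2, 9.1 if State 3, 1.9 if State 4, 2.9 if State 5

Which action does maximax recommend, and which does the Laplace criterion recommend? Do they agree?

Row maxima: A1=6.3, A2=5.7, A3=9.3, A4=9.1
Best best-case = 9.3 → A3.
Row averages: A1=2.86, A2=2.98, A3=4.62, A4=3.42
Highest average = 4.62 → A3.

maximax → A3; laplace → A3 (agree)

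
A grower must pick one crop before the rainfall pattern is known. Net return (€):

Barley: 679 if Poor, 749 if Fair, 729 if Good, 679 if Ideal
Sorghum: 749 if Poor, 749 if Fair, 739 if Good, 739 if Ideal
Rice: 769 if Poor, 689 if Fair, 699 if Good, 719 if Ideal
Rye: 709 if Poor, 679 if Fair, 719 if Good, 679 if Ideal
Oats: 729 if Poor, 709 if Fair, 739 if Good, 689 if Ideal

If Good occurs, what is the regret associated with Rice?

Best payoff under Good is 739.
Regret = 739 − 699 = 40.

40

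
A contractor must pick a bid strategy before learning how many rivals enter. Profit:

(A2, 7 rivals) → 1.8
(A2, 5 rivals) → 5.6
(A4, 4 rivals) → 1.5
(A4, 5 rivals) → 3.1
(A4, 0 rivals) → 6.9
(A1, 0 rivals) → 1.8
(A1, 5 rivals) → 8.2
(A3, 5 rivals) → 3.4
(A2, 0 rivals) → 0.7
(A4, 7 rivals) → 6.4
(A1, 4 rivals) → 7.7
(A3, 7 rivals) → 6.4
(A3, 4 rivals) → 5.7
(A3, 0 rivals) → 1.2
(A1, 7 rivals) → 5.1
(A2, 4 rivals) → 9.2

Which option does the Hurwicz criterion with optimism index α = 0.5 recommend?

A1: 0.5·8.2 + 0.5·1.8 = 5
A2: 0.5·9.2 + 0.5·0.7 = 4.95
A3: 0.5·6.4 + 0.5·1.2 = 3.8
A4: 0.5·6.9 + 0.5·1.5 = 4.2
Highest Hurwicz score = 5 → A1.

A1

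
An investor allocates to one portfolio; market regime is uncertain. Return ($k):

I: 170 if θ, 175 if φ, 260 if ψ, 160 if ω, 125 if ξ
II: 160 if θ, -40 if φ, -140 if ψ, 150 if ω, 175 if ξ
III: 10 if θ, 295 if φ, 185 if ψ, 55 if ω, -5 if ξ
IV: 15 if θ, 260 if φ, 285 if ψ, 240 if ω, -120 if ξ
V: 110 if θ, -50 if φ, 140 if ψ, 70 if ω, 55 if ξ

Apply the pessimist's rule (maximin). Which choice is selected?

Row minima: I=125, II=-140, III=-5, IV=-120, V=-50
Best worst-case = 125 → I.

I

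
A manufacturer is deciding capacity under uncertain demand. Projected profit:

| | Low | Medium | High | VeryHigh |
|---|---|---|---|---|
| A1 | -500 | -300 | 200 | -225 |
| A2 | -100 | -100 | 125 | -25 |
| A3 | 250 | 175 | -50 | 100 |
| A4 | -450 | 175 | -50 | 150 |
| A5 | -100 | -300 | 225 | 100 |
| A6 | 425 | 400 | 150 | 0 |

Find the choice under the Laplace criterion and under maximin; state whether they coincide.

laplace → A6; maximin → A6 (agree)

Row averages: A1=-206.25, A2=-25, A3=118.75, A4=-43.75, A5=-18.75, A6=243.75
Highest average = 243.75 → A6.
Row minima: A1=-500, A2=-100, A3=-50, A4=-450, A5=-300, A6=0
Best worst-case = 0 → A6.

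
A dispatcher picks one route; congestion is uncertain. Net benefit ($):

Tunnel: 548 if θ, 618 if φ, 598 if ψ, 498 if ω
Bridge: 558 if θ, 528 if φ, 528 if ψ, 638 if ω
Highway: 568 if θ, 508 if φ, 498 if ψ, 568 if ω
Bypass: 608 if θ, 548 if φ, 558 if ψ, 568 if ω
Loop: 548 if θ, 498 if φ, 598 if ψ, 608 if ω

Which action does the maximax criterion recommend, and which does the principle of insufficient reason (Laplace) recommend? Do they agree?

maximax → Bridge; laplace → Bypass (disagree)

Row maxima: Tunnel=618, Bridge=638, Highway=568, Bypass=608, Loop=608
Best best-case = 638 → Bridge.
Row averages: Tunnel=565.5, Bridge=563, Highway=535.5, Bypass=570.5, Loop=563
Highest average = 570.5 → Bypass.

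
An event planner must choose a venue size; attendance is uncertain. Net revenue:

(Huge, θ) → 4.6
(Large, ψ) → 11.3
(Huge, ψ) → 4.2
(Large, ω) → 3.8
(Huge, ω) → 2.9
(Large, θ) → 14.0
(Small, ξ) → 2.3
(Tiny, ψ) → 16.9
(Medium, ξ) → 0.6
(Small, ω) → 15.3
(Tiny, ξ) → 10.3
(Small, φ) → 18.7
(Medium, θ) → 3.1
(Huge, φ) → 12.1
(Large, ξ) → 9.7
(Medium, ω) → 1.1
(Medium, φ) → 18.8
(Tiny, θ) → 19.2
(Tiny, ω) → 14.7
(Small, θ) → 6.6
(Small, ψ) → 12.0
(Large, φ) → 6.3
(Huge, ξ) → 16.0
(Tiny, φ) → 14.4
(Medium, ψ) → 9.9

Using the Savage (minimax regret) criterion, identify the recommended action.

Column bests: θ=19.2, φ=18.8, ψ=16.9, ω=15.3, ξ=16.0.
Tiny regrets: 0.0, 4.4, 0.0, 0.6, 5.7 → max 5.7
Small regrets: 12.6, 0.1, 4.9, 0.0, 13.7 → max 13.7
Medium regrets: 16.1, 0.0, 7.0, 14.2, 15.4 → max 16.1
Large regrets: 5.2, 12.5, 5.6, 11.5, 6.3 → max 12.5
Huge regrets: 14.6, 6.7, 12.7, 12.4, 0.0 → max 14.6
Smallest max regret = 5.7 → Tiny.

Tiny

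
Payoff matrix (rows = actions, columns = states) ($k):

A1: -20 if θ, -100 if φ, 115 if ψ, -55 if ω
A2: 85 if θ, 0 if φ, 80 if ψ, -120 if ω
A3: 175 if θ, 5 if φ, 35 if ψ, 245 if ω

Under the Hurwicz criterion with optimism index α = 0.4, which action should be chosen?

A3

A1: 0.4·115 + 0.6·(-100) = -14
A2: 0.4·85 + 0.6·(-120) = -38
A3: 0.4·245 + 0.6·5 = 101
Highest Hurwicz score = 101 → A3.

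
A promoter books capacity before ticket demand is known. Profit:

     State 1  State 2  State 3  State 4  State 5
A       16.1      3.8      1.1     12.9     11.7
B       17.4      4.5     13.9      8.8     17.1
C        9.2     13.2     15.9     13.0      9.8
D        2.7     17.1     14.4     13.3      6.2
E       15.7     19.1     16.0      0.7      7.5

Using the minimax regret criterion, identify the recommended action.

C

Column bests: State 1=17.4, State 2=19.1, State 3=16.0, State 4=13.3, State 5=17.1.
A regrets: 1.3, 15.3, 14.9, 0.4, 5.4 → max 15.3
B regrets: 0.0, 14.6, 2.1, 4.5, 0.0 → max 14.6
C regrets: 8.2, 5.9, 0.1, 0.3, 7.3 → max 8.2
D regrets: 14.7, 2.0, 1.6, 0.0, 10.9 → max 14.7
E regrets: 1.7, 0.0, 0.0, 12.6, 9.6 → max 12.6
Smallest max regret = 8.2 → C.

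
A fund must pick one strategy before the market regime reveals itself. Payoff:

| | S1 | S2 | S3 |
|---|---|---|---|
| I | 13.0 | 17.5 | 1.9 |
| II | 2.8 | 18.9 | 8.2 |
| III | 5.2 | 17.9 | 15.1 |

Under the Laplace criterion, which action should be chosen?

III

Row averages: I=10.8, II=299/30, III=191/15
Highest average = 191/15 → III.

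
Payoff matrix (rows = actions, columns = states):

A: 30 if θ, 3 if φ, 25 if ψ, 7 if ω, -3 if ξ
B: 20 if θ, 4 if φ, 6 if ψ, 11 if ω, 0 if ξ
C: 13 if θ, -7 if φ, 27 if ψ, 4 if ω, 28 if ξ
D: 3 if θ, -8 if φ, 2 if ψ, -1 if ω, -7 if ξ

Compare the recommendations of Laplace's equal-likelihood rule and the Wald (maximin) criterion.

laplace → C; maximin → B (disagree)

Row averages: A=12.4, B=8.2, C=13, D=-2.2
Highest average = 13 → C.
Row minima: A=-3, B=0, C=-7, D=-8
Best worst-case = 0 → B.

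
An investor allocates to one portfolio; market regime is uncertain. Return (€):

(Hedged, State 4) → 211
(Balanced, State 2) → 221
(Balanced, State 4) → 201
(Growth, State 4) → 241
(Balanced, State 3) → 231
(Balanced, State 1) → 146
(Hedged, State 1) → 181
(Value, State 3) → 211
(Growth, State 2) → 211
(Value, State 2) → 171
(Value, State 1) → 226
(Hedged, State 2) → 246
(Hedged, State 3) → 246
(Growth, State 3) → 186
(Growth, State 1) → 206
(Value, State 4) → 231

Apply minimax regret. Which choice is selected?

Hedged

Column bests: State 1=226, State 2=246, State 3=246, State 4=241.
Hedged regrets: 45, 0, 0, 30 → max 45
Value regrets: 0, 75, 35, 10 → max 75
Growth regrets: 20, 35, 60, 0 → max 60
Balanced regrets: 80, 25, 15, 40 → max 80
Smallest max regret = 45 → Hedged.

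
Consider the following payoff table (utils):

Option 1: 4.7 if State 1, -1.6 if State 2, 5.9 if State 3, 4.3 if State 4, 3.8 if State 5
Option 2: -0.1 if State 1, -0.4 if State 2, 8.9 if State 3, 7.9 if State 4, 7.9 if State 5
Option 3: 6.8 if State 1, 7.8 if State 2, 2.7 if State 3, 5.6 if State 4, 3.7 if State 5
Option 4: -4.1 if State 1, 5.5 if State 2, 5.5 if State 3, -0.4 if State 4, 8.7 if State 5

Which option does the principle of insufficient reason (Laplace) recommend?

Row averages: Option 1=3.42, Option 2=4.84, Option 3=5.32, Option 4=3.04
Highest average = 5.32 → Option 3.

Option 3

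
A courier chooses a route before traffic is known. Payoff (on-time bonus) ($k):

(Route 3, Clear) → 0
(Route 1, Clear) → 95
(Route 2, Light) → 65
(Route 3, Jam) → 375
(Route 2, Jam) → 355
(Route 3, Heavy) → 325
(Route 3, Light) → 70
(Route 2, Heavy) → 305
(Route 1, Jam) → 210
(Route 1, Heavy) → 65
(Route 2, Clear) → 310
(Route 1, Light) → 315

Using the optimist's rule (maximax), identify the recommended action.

Route 3

Row maxima: Route 1=315, Route 2=355, Route 3=375
Best best-case = 375 → Route 3.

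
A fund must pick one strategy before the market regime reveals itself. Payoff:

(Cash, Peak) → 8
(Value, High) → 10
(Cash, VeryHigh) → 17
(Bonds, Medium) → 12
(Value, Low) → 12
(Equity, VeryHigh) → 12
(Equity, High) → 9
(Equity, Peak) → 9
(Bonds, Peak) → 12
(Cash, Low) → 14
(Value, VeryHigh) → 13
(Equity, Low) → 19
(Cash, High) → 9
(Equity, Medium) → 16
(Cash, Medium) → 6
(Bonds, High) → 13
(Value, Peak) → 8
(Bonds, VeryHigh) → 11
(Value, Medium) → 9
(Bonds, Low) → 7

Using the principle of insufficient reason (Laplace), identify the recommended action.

Equity

Row averages: Value=10.4, Cash=10.8, Equity=13, Bonds=11
Highest average = 13 → Equity.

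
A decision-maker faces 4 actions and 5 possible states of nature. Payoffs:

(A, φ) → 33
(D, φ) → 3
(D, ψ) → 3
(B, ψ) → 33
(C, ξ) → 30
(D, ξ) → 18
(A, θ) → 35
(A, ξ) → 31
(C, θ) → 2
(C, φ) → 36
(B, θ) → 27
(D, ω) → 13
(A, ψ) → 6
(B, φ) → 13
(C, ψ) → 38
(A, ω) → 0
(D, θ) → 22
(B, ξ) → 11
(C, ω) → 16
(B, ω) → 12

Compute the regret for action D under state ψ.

35

Best payoff under ψ is 38.
Regret = 38 − 3 = 35.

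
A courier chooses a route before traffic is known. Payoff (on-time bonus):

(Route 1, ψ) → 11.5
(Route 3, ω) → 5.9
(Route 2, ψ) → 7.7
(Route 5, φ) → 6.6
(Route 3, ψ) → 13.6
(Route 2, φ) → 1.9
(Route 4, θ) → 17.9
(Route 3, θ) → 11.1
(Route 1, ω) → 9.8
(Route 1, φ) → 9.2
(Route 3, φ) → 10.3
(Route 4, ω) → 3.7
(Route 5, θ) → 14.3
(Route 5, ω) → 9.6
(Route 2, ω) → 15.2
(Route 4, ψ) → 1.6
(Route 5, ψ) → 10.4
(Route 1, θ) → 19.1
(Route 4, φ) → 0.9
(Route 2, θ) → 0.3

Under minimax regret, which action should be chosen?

Column bests: θ=19.1, φ=10.3, ψ=13.6, ω=15.2.
Route 1 regrets: 0.0, 1.1, 2.1, 5.4 → max 5.4
Route 2 regrets: 18.8, 8.4, 5.9, 0.0 → max 18.8
Route 3 regrets: 8.0, 0.0, 0.0, 9.3 → max 9.3
Route 4 regrets: 1.2, 9.4, 12.0, 11.5 → max 12.0
Route 5 regrets: 4.8, 3.7, 3.2, 5.6 → max 5.6
Smallest max regret = 5.4 → Route 1.

Route 1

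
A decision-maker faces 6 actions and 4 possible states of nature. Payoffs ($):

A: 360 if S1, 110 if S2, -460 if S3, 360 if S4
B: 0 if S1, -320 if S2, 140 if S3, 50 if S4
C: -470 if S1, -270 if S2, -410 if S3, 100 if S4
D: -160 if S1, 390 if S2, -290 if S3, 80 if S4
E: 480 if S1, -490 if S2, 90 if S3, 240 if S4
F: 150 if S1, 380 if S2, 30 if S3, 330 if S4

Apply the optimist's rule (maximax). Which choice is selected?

Row maxima: A=360, B=140, C=100, D=390, E=480, F=380
Best best-case = 480 → E.

E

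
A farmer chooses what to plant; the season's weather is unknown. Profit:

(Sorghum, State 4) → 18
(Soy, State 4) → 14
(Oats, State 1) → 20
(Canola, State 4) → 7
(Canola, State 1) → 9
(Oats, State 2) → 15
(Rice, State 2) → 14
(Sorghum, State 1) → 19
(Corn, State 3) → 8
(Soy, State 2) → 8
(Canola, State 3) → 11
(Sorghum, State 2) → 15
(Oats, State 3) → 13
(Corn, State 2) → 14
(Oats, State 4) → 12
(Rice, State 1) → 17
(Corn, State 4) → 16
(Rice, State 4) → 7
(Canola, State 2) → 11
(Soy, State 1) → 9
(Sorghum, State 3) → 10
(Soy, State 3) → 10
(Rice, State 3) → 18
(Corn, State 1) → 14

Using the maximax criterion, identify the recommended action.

Row maxima: Rice=18, Oats=20, Sorghum=19, Corn=16, Soy=14, Canola=11
Best best-case = 20 → Oats.

Oats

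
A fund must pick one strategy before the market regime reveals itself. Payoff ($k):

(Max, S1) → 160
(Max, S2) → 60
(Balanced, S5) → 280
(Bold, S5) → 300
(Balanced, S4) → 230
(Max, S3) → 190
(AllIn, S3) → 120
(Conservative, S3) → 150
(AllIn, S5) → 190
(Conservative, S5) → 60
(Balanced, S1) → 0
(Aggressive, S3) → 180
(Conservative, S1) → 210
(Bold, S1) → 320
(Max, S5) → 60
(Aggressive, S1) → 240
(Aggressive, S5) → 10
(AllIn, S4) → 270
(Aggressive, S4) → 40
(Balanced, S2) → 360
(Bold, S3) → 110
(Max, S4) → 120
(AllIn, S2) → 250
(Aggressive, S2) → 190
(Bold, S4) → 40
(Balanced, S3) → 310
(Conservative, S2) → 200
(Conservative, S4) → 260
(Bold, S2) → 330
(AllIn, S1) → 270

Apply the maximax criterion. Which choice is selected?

Balanced

Row maxima: Conservative=260, Balanced=360, Aggressive=240, Bold=330, AllIn=270, Max=190
Best best-case = 360 → Balanced.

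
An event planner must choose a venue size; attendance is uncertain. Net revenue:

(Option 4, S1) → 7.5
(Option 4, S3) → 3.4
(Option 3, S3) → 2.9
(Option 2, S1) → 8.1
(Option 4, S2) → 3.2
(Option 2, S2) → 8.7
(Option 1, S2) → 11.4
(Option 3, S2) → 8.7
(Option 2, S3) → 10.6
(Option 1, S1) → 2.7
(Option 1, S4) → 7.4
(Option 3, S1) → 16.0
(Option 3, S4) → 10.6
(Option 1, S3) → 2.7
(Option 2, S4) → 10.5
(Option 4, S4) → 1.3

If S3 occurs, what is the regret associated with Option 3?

7.7

Best payoff under S3 is 10.6.
Regret = 10.6 − 2.9 = 7.7.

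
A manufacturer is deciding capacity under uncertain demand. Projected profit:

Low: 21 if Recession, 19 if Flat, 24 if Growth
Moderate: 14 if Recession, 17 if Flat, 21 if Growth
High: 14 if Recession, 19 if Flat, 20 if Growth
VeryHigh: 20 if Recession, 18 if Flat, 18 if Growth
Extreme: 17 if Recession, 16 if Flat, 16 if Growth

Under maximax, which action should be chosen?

Low

Row maxima: Low=24, Moderate=21, High=20, VeryHigh=20, Extreme=17
Best best-case = 24 → Low.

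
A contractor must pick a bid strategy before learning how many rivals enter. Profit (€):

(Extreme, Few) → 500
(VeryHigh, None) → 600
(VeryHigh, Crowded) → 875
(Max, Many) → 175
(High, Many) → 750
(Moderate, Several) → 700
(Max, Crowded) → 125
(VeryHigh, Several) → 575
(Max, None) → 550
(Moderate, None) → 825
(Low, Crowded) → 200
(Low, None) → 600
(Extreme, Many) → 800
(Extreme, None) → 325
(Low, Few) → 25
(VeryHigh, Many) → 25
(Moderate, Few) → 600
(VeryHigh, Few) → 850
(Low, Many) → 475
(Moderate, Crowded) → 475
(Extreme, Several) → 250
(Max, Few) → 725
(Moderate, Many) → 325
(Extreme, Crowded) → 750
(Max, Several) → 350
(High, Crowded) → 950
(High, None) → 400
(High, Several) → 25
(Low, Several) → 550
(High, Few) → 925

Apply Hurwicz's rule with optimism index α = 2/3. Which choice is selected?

Moderate

Low: 2/3·600 + 1/3·25 = 1225/3
Moderate: 2/3·825 + 1/3·325 = 1975/3
High: 2/3·950 + 1/3·25 = 1925/3
VeryHigh: 2/3·875 + 1/3·25 = 1775/3
Extreme: 2/3·800 + 1/3·250 = 1850/3
Max: 2/3·725 + 1/3·125 = 525
Highest Hurwicz score = 1975/3 → Moderate.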